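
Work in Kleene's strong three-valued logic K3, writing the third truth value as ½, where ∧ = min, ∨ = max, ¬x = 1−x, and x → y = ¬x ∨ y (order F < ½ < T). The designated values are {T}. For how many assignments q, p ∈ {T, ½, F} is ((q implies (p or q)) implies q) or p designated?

Of the 9 assignments, 5 give a value in {T}.

5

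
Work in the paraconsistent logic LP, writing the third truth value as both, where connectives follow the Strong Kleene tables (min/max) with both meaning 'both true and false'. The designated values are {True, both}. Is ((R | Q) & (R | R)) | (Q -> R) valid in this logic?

No

Countermodel: R=False, Q=True gives False, which is not designated.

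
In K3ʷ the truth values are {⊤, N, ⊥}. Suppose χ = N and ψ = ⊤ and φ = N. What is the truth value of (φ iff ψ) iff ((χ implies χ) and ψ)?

N

φ iff ψ = N iff ⊤ = N
χ implies χ = N implies N = N  [any arg is the third value ⇒ result is the third value]
(χ implies χ) and ψ = N and ⊤ = N
(φ iff ψ) iff ((χ implies χ) and ψ) = N iff N = N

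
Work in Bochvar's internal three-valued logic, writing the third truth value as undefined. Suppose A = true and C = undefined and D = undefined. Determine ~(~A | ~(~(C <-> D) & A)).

~A = ~true = false
C <-> D = undefined <-> undefined = undefined
~(C <-> D) = ~undefined = undefined
~(C <-> D) & A = undefined & true = undefined
~(~(C <-> D) & A) = ~undefined = undefined
~A | ~(~(C <-> D) & A) = false | undefined = undefined
~(~A | ~(~(C <-> D) & A)) = ~undefined = undefined

undefined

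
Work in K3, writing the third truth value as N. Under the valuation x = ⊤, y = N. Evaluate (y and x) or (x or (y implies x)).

⊤

y and x = N and ⊤ = N
y implies x = N implies ⊤ = ⊤  [not N or ⊤]
x or (y implies x) = ⊤ or ⊤ = ⊤
(y and x) or (x or (y implies x)) = N or ⊤ = ⊤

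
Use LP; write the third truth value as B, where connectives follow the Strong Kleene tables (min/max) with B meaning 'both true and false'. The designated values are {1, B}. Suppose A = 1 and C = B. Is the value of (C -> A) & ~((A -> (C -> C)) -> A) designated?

C -> A = B -> 1 = 1  [~B | 1]
C -> C = B -> B = B
A -> (C -> C) = 1 -> B = B
(A -> (C -> C)) -> A = B -> 1 = 1
~((A -> (C -> C)) -> A) = ~1 = 0
(C -> A) & ~((A -> (C -> C)) -> A) = 1 & 0 = 0
0 ∉ {1, B}.

No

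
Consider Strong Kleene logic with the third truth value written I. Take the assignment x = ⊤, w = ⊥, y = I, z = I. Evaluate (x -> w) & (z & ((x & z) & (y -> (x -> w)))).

x -> w = ⊤ -> ⊥ = ⊥
x & z = ⊤ & I = I
x -> w = ⊤ -> ⊥ = ⊥
y -> (x -> w) = I -> ⊥ = I  [~I | ⊥]
(x & z) & (y -> (x -> w)) = I & I = I
z & ((x & z) & (y -> (x -> w))) = I & I = I
(x -> w) & (z & ((x & z) & (y -> (x -> w)))) = ⊥ & I = ⊥

⊥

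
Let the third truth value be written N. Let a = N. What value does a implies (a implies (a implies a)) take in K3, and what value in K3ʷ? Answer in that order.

In K3: a implies a = N implies N = N
a implies (a implies a) = N implies N = N
a implies (a implies (a implies a)) = N implies N = N
In K3ʷ: a implies a = N implies N = N  [any arg is the third value ⇒ result is the third value]
a implies (a implies a) = N implies N = N
a implies (a implies (a implies a)) = N implies N = N

N; N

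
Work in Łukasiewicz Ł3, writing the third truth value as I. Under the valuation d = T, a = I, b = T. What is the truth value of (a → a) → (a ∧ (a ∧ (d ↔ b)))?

a → a = I → I = T  [min(1, 1−½+½)]
d ↔ b = T ↔ T = T
a ∧ (d ↔ b) = I ∧ T = I
a ∧ (a ∧ (d ↔ b)) = I ∧ I = I
(a → a) → (a ∧ (a ∧ (d ↔ b))) = T → I = I

I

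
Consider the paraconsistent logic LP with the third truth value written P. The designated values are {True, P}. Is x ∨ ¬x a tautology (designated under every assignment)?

Every assignment of x over {True, P, False} gives a value in {True, P}.
In particular, with x=P: x ∨ ¬x = P.

Yes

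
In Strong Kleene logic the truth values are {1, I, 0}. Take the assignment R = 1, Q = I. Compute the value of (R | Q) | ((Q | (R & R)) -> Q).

1

R | Q = 1 | I = 1
R & R = 1 & 1 = 1
Q | (R & R) = I | 1 = 1
(Q | (R & R)) -> Q = 1 -> I = I  [~1 | I]
(R | Q) | ((Q | (R & R)) -> Q) = 1 | I = 1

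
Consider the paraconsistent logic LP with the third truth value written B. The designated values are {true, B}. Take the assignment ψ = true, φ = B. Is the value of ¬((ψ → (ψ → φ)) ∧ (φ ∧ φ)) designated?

Yes

ψ → φ = true → B = B  [¬true ∨ B]
ψ → (ψ → φ) = true → B = B
φ ∧ φ = B ∧ B = B
(ψ → (ψ → φ)) ∧ (φ ∧ φ) = B ∧ B = B
¬((ψ → (ψ → φ)) ∧ (φ ∧ φ)) = ¬B = B
B ∈ {true, B}.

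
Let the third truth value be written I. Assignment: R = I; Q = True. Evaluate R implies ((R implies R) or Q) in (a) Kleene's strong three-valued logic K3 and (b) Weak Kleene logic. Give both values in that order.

In Kleene's strong three-valued logic K3: R implies R = I implies I = I
(R implies R) or Q = I or True = True
R implies ((R implies R) or Q) = I implies True = True
In Weak Kleene logic: R implies R = I implies I = I  [any arg is the third value ⇒ result is the third value]
(R implies R) or Q = I or True = I
R implies ((R implies R) or Q) = I implies I = I
They differ because Kleene's strong three-valued logic K3 and Weak Kleene logic treat I differently under the binary connectives.

True; I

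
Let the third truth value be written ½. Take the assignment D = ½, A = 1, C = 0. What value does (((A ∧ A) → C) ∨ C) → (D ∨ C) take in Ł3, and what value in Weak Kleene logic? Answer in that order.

In Ł3: A ∧ A = 1 ∧ 1 = 1
(A ∧ A) → C = 1 → 0 = 0
((A ∧ A) → C) ∨ C = 0 ∨ 0 = 0
D ∨ C = ½ ∨ 0 = ½
(((A ∧ A) → C) ∨ C) → (D ∨ C) = 0 → ½ = 1  [min(1, 1−0+½)]
In Weak Kleene logic: A ∧ A = 1 ∧ 1 = 1
(A ∧ A) → C = 1 → 0 = 0
((A ∧ A) → C) ∨ C = 0 ∨ 0 = 0
D ∨ C = ½ ∨ 0 = ½
(((A ∧ A) → C) ∨ C) → (D ∨ C) = 0 → ½ = ½
They differ because Ł3 and Weak Kleene logic treat ½ differently under the binary connectives.

1; ½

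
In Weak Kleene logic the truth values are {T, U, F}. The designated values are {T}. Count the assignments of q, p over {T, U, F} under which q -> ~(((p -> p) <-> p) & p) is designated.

Designated under: (q=T, p=F); (q=F, p=T); (q=F, p=F).

3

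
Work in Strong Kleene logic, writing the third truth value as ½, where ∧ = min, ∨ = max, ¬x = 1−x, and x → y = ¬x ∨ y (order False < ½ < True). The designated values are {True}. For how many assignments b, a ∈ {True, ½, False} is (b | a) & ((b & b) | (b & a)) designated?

3

Designated under: (b=True, a=True); (b=True, a=½); (b=True, a=False).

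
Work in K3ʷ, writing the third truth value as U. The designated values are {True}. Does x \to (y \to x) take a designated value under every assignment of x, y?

No

Countermodel: x=True, y=U gives U, which is not designated.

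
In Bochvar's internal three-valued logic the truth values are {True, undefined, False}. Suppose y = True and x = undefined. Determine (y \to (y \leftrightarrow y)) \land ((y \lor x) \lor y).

y \leftrightarrow y = True \leftrightarrow True = True
y \to (y \leftrightarrow y) = True \to True = True
y \lor x = True \lor undefined = undefined
(y \lor x) \lor y = undefined \lor True = undefined
(y \to (y \leftrightarrow y)) \land ((y \lor x) \lor y) = True \land undefined = undefined

undefined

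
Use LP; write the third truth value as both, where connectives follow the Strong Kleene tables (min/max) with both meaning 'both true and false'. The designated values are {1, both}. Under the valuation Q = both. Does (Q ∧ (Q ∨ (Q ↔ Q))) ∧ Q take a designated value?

Yes

Q ↔ Q = both ↔ both = both
Q ∨ (Q ↔ Q) = both ∨ both = both
Q ∧ (Q ∨ (Q ↔ Q)) = both ∧ both = both
(Q ∧ (Q ∨ (Q ↔ Q))) ∧ Q = both ∧ both = both
both ∈ {1, both}.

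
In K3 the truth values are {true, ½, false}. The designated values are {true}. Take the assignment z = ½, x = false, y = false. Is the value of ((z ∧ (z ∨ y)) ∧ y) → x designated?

Yes

z ∨ y = ½ ∨ false = ½
z ∧ (z ∨ y) = ½ ∧ ½ = ½
(z ∧ (z ∨ y)) ∧ y = ½ ∧ false = false
((z ∧ (z ∨ y)) ∧ y) → x = false → false = true
true ∈ {true}.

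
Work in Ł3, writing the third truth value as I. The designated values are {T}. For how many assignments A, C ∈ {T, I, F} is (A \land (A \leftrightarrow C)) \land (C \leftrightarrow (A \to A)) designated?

1

Designated under: (A=T, C=T).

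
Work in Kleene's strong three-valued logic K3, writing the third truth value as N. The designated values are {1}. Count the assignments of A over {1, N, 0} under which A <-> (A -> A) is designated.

1

A=1: 1 ✓
A=N: N ·
A=0: 0 ·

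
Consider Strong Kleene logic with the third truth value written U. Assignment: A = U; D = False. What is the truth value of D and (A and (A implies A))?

False

A implies A = U implies U = U
A and (A implies A) = U and U = U
D and (A and (A implies A)) = False and U = False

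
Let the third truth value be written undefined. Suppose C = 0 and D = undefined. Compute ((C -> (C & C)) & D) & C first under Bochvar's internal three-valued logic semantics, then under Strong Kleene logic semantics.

In Bochvar's internal three-valued logic: C & C = 0 & 0 = 0
C -> (C & C) = 0 -> 0 = 1
(C -> (C & C)) & D = 1 & undefined = undefined
((C -> (C & C)) & D) & C = undefined & 0 = undefined
In Strong Kleene logic: C & C = 0 & 0 = 0
C -> (C & C) = 0 -> 0 = 1
(C -> (C & C)) & D = 1 & undefined = undefined
((C -> (C & C)) & D) & C = undefined & 0 = 0
They differ because Bochvar's internal three-valued logic and Strong Kleene logic treat undefined differently under the binary connectives.

undefined; 0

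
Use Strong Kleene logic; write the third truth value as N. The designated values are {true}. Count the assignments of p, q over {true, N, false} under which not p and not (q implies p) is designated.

1

Designated under: (p=false, q=true).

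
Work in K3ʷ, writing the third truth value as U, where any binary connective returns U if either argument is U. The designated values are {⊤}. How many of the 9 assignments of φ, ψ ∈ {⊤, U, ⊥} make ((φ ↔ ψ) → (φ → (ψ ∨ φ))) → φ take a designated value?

Designated under: (φ=⊤, ψ=⊤); (φ=⊤, ψ=⊥).

2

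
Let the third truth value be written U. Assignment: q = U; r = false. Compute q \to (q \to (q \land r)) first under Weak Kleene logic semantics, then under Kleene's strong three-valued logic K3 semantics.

In Weak Kleene logic: q \land r = U \land false = U
q \to (q \land r) = U \to U = U  [any arg is the third value ⇒ result is the third value]
q \to (q \to (q \land r)) = U \to U = U
In Kleene's strong three-valued logic K3: q \land r = U \land false = false
q \to (q \land r) = U \to false = U  [\lnot U \lor false]
q \to (q \to (q \land r)) = U \to U = U

U; U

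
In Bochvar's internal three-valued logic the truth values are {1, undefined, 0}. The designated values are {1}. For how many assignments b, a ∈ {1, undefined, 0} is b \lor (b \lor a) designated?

Designated under: (b=1, a=1); (b=1, a=0); (b=0, a=1).

3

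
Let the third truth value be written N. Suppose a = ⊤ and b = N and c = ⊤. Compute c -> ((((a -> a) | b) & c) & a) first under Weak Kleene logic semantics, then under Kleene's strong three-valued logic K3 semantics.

N; ⊤

In Weak Kleene logic: a -> a = ⊤ -> ⊤ = ⊤
(a -> a) | b = ⊤ | N = N
((a -> a) | b) & c = N & ⊤ = N
(((a -> a) | b) & c) & a = N & ⊤ = N
c -> ((((a -> a) | b) & c) & a) = ⊤ -> N = N  [any arg is the third value ⇒ result is the third value]
In Kleene's strong three-valued logic K3: a -> a = ⊤ -> ⊤ = ⊤
(a -> a) | b = ⊤ | N = ⊤
((a -> a) | b) & c = ⊤ & ⊤ = ⊤
(((a -> a) | b) & c) & a = ⊤ & ⊤ = ⊤
c -> ((((a -> a) | b) & c) & a) = ⊤ -> ⊤ = ⊤
They differ because Weak Kleene logic and Kleene's strong three-valued logic K3 treat N differently under the binary connectives.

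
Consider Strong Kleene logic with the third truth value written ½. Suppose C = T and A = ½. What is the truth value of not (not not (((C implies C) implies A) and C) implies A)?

½

C implies C = T implies T = T
(C implies C) implies A = T implies ½ = ½
((C implies C) implies A) and C = ½ and T = ½
not (((C implies C) implies A) and C) = not ½ = ½
not not (((C implies C) implies A) and C) = not ½ = ½
not not (((C implies C) implies A) and C) implies A = ½ implies ½ = ½
not (not not (((C implies C) implies A) and C) implies A) = not ½ = ½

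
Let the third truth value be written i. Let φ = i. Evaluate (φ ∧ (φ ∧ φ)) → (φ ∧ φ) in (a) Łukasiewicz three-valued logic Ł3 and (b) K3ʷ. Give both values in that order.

In Łukasiewicz three-valued logic Ł3: φ ∧ φ = i ∧ i = i
φ ∧ (φ ∧ φ) = i ∧ i = i
φ ∧ φ = i ∧ i = i
(φ ∧ (φ ∧ φ)) → (φ ∧ φ) = i → i = True  [min(1, 1−½+½)]
In K3ʷ: φ ∧ φ = i ∧ i = i
φ ∧ (φ ∧ φ) = i ∧ i = i
φ ∧ φ = i ∧ i = i
(φ ∧ (φ ∧ φ)) → (φ ∧ φ) = i → i = i  [any arg is the third value ⇒ result is the third value]
They differ because Łukasiewicz three-valued logic Ł3 and K3ʷ treat i differently under the binary connectives.

True; i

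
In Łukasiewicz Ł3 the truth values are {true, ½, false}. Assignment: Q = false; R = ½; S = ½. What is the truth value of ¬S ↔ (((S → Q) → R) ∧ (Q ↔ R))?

¬S = ¬½ = ½
S → Q = ½ → false = ½  [min(1, 1−½+0)]
(S → Q) → R = ½ → ½ = true
Q ↔ R = false ↔ ½ = ½
((S → Q) → R) ∧ (Q ↔ R) = true ∧ ½ = ½
¬S ↔ (((S → Q) → R) ∧ (Q ↔ R)) = ½ ↔ ½ = true

true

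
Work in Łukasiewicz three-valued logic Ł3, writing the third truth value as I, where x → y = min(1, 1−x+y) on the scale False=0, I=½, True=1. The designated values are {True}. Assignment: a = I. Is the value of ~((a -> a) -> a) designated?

No

a -> a = I -> I = True  [min(1, 1−½+½)]
(a -> a) -> a = True -> I = I
~((a -> a) -> a) = ~I = I
I ∉ {True}.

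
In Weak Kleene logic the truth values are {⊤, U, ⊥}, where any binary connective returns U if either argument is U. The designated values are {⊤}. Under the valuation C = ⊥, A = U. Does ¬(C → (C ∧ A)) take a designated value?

C ∧ A = ⊥ ∧ U = U
C → (C ∧ A) = ⊥ → U = U  [any arg is the third value ⇒ result is the third value]
¬(C → (C ∧ A)) = ¬U = U
U ∉ {⊤}.

No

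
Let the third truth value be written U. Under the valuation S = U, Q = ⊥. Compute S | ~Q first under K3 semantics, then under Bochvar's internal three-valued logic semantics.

⊤; U

In K3: ~Q = ~⊥ = ⊤
S | ~Q = U | ⊤ = ⊤
In Bochvar's internal three-valued logic: ~Q = ~⊥ = ⊤
S | ~Q = U | ⊤ = U
They differ because K3 and Bochvar's internal three-valued logic treat U differently under the binary connectives.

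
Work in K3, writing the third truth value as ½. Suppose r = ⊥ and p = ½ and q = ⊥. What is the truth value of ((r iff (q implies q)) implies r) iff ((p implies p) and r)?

q implies q = ⊥ implies ⊥ = ⊤
r iff (q implies q) = ⊥ iff ⊤ = ⊥
(r iff (q implies q)) implies r = ⊥ implies ⊥ = ⊤
p implies p = ½ implies ½ = ½  [not ½ or ½]
(p implies p) and r = ½ and ⊥ = ⊥
((r iff (q implies q)) implies r) iff ((p implies p) and r) = ⊤ iff ⊥ = ⊥

⊥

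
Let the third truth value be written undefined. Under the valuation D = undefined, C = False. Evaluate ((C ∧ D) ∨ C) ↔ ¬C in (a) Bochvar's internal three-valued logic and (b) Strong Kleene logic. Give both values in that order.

undefined; False

In Bochvar's internal three-valued logic: C ∧ D = False ∧ undefined = undefined
(C ∧ D) ∨ C = undefined ∨ False = undefined
¬C = ¬False = True
((C ∧ D) ∨ C) ↔ ¬C = undefined ↔ True = undefined
In Strong Kleene logic: C ∧ D = False ∧ undefined = False
(C ∧ D) ∨ C = False ∨ False = False
¬C = ¬False = True
((C ∧ D) ∨ C) ↔ ¬C = False ↔ True = False
They differ because Bochvar's internal three-valued logic and Strong Kleene logic treat undefined differently under the binary connectives.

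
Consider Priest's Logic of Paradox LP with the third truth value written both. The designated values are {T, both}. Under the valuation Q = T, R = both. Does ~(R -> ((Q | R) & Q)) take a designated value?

Q | R = T | both = T
(Q | R) & Q = T & T = T
R -> ((Q | R) & Q) = both -> T = T
~(R -> ((Q | R) & Q)) = ~T = F
F ∉ {T, both}.

No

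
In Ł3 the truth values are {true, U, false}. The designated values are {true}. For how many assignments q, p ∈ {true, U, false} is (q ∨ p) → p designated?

6

Of the 9 assignments, 6 give a value in {true}.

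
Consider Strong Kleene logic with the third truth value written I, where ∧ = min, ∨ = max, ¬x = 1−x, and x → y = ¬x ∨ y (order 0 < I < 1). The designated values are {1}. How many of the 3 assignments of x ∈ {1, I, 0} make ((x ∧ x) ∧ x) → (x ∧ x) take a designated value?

x=1: 1 ✓
x=I: I ·
x=0: 1 ✓

2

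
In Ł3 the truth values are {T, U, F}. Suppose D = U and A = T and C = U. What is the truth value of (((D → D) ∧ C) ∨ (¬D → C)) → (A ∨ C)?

D → D = U → U = T
(D → D) ∧ C = T ∧ U = U
¬D = ¬U = U
¬D → C = U → U = T
((D → D) ∧ C) ∨ (¬D → C) = U ∨ T = T
A ∨ C = T ∨ U = T
(((D → D) ∧ C) ∨ (¬D → C)) → (A ∨ C) = T → T = T

T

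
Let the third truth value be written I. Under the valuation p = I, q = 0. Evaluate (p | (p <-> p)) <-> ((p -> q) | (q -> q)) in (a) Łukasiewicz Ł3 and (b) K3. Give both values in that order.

1; I

In Łukasiewicz Ł3: p <-> p = I <-> I = 1
p | (p <-> p) = I | 1 = 1
p -> q = I -> 0 = I
q -> q = 0 -> 0 = 1
(p -> q) | (q -> q) = I | 1 = 1
(p | (p <-> p)) <-> ((p -> q) | (q -> q)) = 1 <-> 1 = 1
In K3: p <-> p = I <-> I = I
p | (p <-> p) = I | I = I
p -> q = I -> 0 = I  [~I | 0]
q -> q = 0 -> 0 = 1
(p -> q) | (q -> q) = I | 1 = 1
(p | (p <-> p)) <-> ((p -> q) | (q -> q)) = I <-> 1 = I
They differ because Łukasiewicz Ł3 and K3 treat I differently under implication.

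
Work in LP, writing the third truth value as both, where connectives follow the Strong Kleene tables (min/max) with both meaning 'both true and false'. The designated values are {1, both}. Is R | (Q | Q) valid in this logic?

Countermodel: R=0, Q=0 gives 0, which is not designated.

No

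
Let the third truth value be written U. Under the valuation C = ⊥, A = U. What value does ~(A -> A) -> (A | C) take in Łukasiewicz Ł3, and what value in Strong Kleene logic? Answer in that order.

⊤; U

In Łukasiewicz Ł3: A -> A = U -> U = ⊤
~(A -> A) = ~⊤ = ⊥
A | C = U | ⊥ = U
~(A -> A) -> (A | C) = ⊥ -> U = ⊤
In Strong Kleene logic: A -> A = U -> U = U
~(A -> A) = ~U = U
A | C = U | ⊥ = U
~(A -> A) -> (A | C) = U -> U = U
They differ because Łukasiewicz Ł3 and Strong Kleene logic treat U differently under implication.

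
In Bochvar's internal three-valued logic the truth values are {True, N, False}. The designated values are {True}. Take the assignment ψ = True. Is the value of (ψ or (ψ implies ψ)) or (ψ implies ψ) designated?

Yes

ψ implies ψ = True implies True = True
ψ or (ψ implies ψ) = True or True = True
ψ implies ψ = True implies True = True
(ψ or (ψ implies ψ)) or (ψ implies ψ) = True or True = True
True ∈ {True}.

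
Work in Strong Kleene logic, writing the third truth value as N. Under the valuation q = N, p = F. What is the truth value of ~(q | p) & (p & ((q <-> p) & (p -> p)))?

q | p = N | F = N
~(q | p) = ~N = N
q <-> p = N <-> F = N
p -> p = F -> F = T
(q <-> p) & (p -> p) = N & T = N
p & ((q <-> p) & (p -> p)) = F & N = F
~(q | p) & (p & ((q <-> p) & (p -> p))) = N & F = F

F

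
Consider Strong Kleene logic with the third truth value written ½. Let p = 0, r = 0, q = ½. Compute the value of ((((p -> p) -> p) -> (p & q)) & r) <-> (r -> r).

p -> p = 0 -> 0 = 1
(p -> p) -> p = 1 -> 0 = 0
p & q = 0 & ½ = 0
((p -> p) -> p) -> (p & q) = 0 -> 0 = 1
(((p -> p) -> p) -> (p & q)) & r = 1 & 0 = 0
r -> r = 0 -> 0 = 1
((((p -> p) -> p) -> (p & q)) & r) <-> (r -> r) = 0 <-> 1 = 0

0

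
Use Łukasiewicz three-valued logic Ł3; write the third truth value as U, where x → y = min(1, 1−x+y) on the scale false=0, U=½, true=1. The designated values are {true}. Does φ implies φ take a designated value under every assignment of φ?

Every assignment of φ over {true, U, false} gives a value in {true}.
In particular, with φ=U: φ implies φ = true.

Yes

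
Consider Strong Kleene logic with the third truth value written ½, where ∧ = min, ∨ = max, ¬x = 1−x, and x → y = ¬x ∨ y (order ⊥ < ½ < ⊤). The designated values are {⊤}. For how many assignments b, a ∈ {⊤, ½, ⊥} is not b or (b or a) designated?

Of the 9 assignments, 7 give a value in {⊤}.

7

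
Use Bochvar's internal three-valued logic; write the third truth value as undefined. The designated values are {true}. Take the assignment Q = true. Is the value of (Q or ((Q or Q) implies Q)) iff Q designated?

Q or Q = true or true = true
(Q or Q) implies Q = true implies true = true
Q or ((Q or Q) implies Q) = true or true = true
(Q or ((Q or Q) implies Q)) iff Q = true iff true = true
true ∈ {true}.

Yes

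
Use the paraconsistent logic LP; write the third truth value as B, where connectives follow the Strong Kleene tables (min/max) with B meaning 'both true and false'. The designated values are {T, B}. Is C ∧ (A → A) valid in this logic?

Countermodel: C=F, A=T gives F, which is not designated.

No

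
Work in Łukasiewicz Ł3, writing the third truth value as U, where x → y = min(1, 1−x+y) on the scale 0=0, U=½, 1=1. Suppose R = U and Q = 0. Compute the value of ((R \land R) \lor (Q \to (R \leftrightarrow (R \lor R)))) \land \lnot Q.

R \land R = U \land U = U
R \lor R = U \lor U = U
R \leftrightarrow (R \lor R) = U \leftrightarrow U = 1  [1 − |½−½|]
Q \to (R \leftrightarrow (R \lor R)) = 0 \to 1 = 1
(R \land R) \lor (Q \to (R \leftrightarrow (R \lor R))) = U \lor 1 = 1
\lnot Q = \lnot 0 = 1
((R \land R) \lor (Q \to (R \leftrightarrow (R \lor R)))) \land \lnot Q = 1 \land 1 = 1

1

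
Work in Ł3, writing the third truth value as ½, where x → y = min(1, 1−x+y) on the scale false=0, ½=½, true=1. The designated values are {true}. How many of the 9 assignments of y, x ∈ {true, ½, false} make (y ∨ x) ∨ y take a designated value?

Of the 9 assignments, 5 give a value in {true}.

5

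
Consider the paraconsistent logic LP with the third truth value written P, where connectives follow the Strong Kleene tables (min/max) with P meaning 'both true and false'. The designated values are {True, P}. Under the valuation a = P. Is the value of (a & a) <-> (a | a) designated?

a & a = P & P = P
a | a = P | P = P
(a & a) <-> (a | a) = P <-> P = P
P ∈ {True, P}.

Yes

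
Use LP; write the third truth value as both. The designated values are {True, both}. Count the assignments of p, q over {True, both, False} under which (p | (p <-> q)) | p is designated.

8

Of the 9 assignments, 8 give a value in {True, both}.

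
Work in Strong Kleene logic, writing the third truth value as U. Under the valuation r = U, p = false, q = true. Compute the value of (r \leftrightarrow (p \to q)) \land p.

false

p \to q = false \to true = true
r \leftrightarrow (p \to q) = U \leftrightarrow true = U
(r \leftrightarrow (p \to q)) \land p = U \land false = false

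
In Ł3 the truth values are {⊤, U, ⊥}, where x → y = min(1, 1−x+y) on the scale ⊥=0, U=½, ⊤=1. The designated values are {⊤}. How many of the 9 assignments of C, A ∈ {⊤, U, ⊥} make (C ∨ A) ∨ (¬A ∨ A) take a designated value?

7

Of the 9 assignments, 7 give a value in {⊤}.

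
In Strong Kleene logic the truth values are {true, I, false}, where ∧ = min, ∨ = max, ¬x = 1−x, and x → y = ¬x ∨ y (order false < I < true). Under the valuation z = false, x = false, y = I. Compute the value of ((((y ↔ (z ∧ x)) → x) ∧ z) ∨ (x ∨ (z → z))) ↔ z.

false

z ∧ x = false ∧ false = false
y ↔ (z ∧ x) = I ↔ false = I
(y ↔ (z ∧ x)) → x = I → false = I  [¬I ∨ false]
((y ↔ (z ∧ x)) → x) ∧ z = I ∧ false = false
z → z = false → false = true
x ∨ (z → z) = false ∨ true = true
(((y ↔ (z ∧ x)) → x) ∧ z) ∨ (x ∨ (z → z)) = false ∨ true = true
((((y ↔ (z ∧ x)) → x) ∧ z) ∨ (x ∨ (z → z))) ↔ z = true ↔ false = false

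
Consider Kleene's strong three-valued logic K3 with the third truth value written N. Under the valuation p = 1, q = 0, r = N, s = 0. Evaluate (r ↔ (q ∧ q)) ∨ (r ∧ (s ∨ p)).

q ∧ q = 0 ∧ 0 = 0
r ↔ (q ∧ q) = N ↔ 0 = N
s ∨ p = 0 ∨ 1 = 1
r ∧ (s ∨ p) = N ∧ 1 = N
(r ↔ (q ∧ q)) ∨ (r ∧ (s ∨ p)) = N ∨ N = N

N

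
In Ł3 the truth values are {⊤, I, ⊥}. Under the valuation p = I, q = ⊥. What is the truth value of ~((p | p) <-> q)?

I

p | p = I | I = I
(p | p) <-> q = I <-> ⊥ = I  [1 − |½−0|]
~((p | p) <-> q) = ~I = I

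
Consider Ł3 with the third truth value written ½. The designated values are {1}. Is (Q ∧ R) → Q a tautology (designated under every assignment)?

Yes

Every assignment of Q, R over {1, ½, 0} gives a value in {1}.
In particular, with Q=½, R=½: (Q ∧ R) → Q = 1.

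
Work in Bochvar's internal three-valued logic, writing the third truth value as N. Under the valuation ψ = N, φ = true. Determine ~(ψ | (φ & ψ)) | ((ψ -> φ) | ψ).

φ & ψ = true & N = N
ψ | (φ & ψ) = N | N = N
~(ψ | (φ & ψ)) = ~N = N
ψ -> φ = N -> true = N
(ψ -> φ) | ψ = N | N = N
~(ψ | (φ & ψ)) | ((ψ -> φ) | ψ) = N | N = N

N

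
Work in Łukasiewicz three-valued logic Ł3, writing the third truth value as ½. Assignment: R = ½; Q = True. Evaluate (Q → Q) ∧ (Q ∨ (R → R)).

Q → Q = True → True = True
R → R = ½ → ½ = True  [min(1, 1−½+½)]
Q ∨ (R → R) = True ∨ True = True
(Q → Q) ∧ (Q ∨ (R → R)) = True ∧ True = True

True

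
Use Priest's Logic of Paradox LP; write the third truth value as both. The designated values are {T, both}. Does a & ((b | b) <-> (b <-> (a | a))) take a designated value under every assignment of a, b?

Countermodel: a=F, b=T gives F, which is not designated.

No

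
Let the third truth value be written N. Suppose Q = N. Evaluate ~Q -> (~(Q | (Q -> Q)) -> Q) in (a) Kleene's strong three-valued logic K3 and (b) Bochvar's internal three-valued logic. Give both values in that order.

In Kleene's strong three-valued logic K3: ~Q = ~N = N
Q -> Q = N -> N = N
Q | (Q -> Q) = N | N = N
~(Q | (Q -> Q)) = ~N = N
~(Q | (Q -> Q)) -> Q = N -> N = N
~Q -> (~(Q | (Q -> Q)) -> Q) = N -> N = N
In Bochvar's internal three-valued logic: ~Q = ~N = N
Q -> Q = N -> N = N
Q | (Q -> Q) = N | N = N
~(Q | (Q -> Q)) = ~N = N
~(Q | (Q -> Q)) -> Q = N -> N = N
~Q -> (~(Q | (Q -> Q)) -> Q) = N -> N = N

N; N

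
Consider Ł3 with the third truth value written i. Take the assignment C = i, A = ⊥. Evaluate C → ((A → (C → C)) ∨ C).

⊤

C → C = i → i = ⊤  [min(1, 1−½+½)]
A → (C → C) = ⊥ → ⊤ = ⊤
(A → (C → C)) ∨ C = ⊤ ∨ i = ⊤
C → ((A → (C → C)) ∨ C) = i → ⊤ = ⊤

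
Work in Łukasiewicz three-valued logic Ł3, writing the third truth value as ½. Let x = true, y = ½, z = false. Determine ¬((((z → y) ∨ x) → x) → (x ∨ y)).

false

z → y = false → ½ = true  [min(1, 1−0+½)]
(z → y) ∨ x = true ∨ true = true
((z → y) ∨ x) → x = true → true = true
x ∨ y = true ∨ ½ = true
(((z → y) ∨ x) → x) → (x ∨ y) = true → true = true
¬((((z → y) ∨ x) → x) → (x ∨ y)) = ¬true = false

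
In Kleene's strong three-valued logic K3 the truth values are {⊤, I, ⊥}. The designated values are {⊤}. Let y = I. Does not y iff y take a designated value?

not y = not I = I
not y iff y = I iff I = I
I ∉ {⊤}.

No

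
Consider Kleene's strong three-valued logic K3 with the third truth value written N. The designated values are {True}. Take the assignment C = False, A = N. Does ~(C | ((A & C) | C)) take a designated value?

A & C = N & False = False
(A & C) | C = False | False = False
C | ((A & C) | C) = False | False = False
~(C | ((A & C) | C)) = ~False = True
True ∈ {True}.

Yes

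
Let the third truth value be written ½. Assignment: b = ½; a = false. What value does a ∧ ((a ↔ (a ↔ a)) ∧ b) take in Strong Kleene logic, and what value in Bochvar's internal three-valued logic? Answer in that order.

In Strong Kleene logic: a ↔ a = false ↔ false = true
a ↔ (a ↔ a) = false ↔ true = false
(a ↔ (a ↔ a)) ∧ b = false ∧ ½ = false
a ∧ ((a ↔ (a ↔ a)) ∧ b) = false ∧ false = false
In Bochvar's internal three-valued logic: a ↔ a = false ↔ false = true
a ↔ (a ↔ a) = false ↔ true = false
(a ↔ (a ↔ a)) ∧ b = false ∧ ½ = ½
a ∧ ((a ↔ (a ↔ a)) ∧ b) = false ∧ ½ = ½
They differ because Strong Kleene logic and Bochvar's internal three-valued logic treat ½ differently under the binary connectives.

false; ½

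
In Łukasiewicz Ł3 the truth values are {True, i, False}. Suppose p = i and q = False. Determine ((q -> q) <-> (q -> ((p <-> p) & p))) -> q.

False

q -> q = False -> False = True
p <-> p = i <-> i = True  [1 − |½−½|]
(p <-> p) & p = True & i = i
q -> ((p <-> p) & p) = False -> i = True
(q -> q) <-> (q -> ((p <-> p) & p)) = True <-> True = True
((q -> q) <-> (q -> ((p <-> p) & p))) -> q = True -> False = False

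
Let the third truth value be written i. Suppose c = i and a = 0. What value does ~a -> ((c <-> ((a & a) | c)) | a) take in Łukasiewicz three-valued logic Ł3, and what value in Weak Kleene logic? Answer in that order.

1; i

In Łukasiewicz three-valued logic Ł3: ~a = ~0 = 1
a & a = 0 & 0 = 0
(a & a) | c = 0 | i = i
c <-> ((a & a) | c) = i <-> i = 1  [1 − |½−½|]
(c <-> ((a & a) | c)) | a = 1 | 0 = 1
~a -> ((c <-> ((a & a) | c)) | a) = 1 -> 1 = 1
In Weak Kleene logic: ~a = ~0 = 1
a & a = 0 & 0 = 0
(a & a) | c = 0 | i = i
c <-> ((a & a) | c) = i <-> i = i
(c <-> ((a & a) | c)) | a = i | 0 = i
~a -> ((c <-> ((a & a) | c)) | a) = 1 -> i = i
They differ because Łukasiewicz three-valued logic Ł3 and Weak Kleene logic treat i differently under the binary connectives.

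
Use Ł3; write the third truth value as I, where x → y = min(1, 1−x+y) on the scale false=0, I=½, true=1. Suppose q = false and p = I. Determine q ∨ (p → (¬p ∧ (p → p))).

true

¬p = ¬I = I
p → p = I → I = true
¬p ∧ (p → p) = I ∧ true = I
p → (¬p ∧ (p → p)) = I → I = true
q ∨ (p → (¬p ∧ (p → p))) = false ∨ true = true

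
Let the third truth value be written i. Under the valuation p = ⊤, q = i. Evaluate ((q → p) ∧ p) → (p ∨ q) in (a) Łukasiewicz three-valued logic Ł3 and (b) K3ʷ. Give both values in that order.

⊤; i

In Łukasiewicz three-valued logic Ł3: q → p = i → ⊤ = ⊤  [min(1, 1−½+1)]
(q → p) ∧ p = ⊤ ∧ ⊤ = ⊤
p ∨ q = ⊤ ∨ i = ⊤
((q → p) ∧ p) → (p ∨ q) = ⊤ → ⊤ = ⊤
In K3ʷ: q → p = i → ⊤ = i  [any arg is the third value ⇒ result is the third value]
(q → p) ∧ p = i ∧ ⊤ = i
p ∨ q = ⊤ ∨ i = i
((q → p) ∧ p) → (p ∨ q) = i → i = i
They differ because Łukasiewicz three-valued logic Ł3 and K3ʷ treat i differently under the binary connectives.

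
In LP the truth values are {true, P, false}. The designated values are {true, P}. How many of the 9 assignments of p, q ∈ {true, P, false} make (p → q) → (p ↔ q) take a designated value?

8

Of the 9 assignments, 8 give a value in {true, P}.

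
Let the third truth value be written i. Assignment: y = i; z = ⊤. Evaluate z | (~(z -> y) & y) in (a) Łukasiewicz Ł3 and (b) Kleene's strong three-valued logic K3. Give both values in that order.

In Łukasiewicz Ł3: z -> y = ⊤ -> i = i
~(z -> y) = ~i = i
~(z -> y) & y = i & i = i
z | (~(z -> y) & y) = ⊤ | i = ⊤
In Kleene's strong three-valued logic K3: z -> y = ⊤ -> i = i  [~⊤ | i]
~(z -> y) = ~i = i
~(z -> y) & y = i & i = i
z | (~(z -> y) & y) = ⊤ | i = ⊤

⊤; ⊤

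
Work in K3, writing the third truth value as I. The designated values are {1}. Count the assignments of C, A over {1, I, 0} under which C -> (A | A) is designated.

5

Of the 9 assignments, 5 give a value in {1}.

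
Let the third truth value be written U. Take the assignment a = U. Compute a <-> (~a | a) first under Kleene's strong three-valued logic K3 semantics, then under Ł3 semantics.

In Kleene's strong three-valued logic K3: ~a = ~U = U
~a | a = U | U = U
a <-> (~a | a) = U <-> U = U
In Ł3: ~a = ~U = U
~a | a = U | U = U
a <-> (~a | a) = U <-> U = ⊤  [1 − |½−½|]
They differ because Kleene's strong three-valued logic K3 and Ł3 treat U differently under implication.

U; ⊤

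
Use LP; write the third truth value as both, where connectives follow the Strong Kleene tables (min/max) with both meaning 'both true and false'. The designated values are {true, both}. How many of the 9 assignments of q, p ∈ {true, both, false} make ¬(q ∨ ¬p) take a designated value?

4

Designated under: (q=both, p=true); (q=both, p=both); (q=false, p=true); (q=false, p=both).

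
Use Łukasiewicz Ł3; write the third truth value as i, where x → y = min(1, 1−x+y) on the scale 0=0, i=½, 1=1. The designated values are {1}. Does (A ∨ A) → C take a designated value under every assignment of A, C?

Countermodel: A=1, C=i gives i, which is not designated.

No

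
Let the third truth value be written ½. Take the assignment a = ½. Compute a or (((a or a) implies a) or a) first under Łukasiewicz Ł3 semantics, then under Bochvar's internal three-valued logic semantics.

⊤; ½

In Łukasiewicz Ł3: a or a = ½ or ½ = ½
(a or a) implies a = ½ implies ½ = ⊤
((a or a) implies a) or a = ⊤ or ½ = ⊤
a or (((a or a) implies a) or a) = ½ or ⊤ = ⊤
In Bochvar's internal three-valued logic: a or a = ½ or ½ = ½
(a or a) implies a = ½ implies ½ = ½  [any arg is the third value ⇒ result is the third value]
((a or a) implies a) or a = ½ or ½ = ½
a or (((a or a) implies a) or a) = ½ or ½ = ½
They differ because Łukasiewicz Ł3 and Bochvar's internal three-valued logic treat ½ differently under the binary connectives.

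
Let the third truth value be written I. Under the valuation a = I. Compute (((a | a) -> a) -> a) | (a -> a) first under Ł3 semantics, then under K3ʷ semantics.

In Ł3: a | a = I | I = I
(a | a) -> a = I -> I = True
((a | a) -> a) -> a = True -> I = I
a -> a = I -> I = True
(((a | a) -> a) -> a) | (a -> a) = I | True = True
In K3ʷ: a | a = I | I = I
(a | a) -> a = I -> I = I  [any arg is the third value ⇒ result is the third value]
((a | a) -> a) -> a = I -> I = I
a -> a = I -> I = I
(((a | a) -> a) -> a) | (a -> a) = I | I = I
They differ because Ł3 and K3ʷ treat I differently under the binary connectives.

True; I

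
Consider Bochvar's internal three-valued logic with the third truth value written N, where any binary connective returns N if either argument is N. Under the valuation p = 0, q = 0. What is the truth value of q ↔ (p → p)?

0

p → p = 0 → 0 = 1
q ↔ (p → p) = 0 ↔ 1 = 0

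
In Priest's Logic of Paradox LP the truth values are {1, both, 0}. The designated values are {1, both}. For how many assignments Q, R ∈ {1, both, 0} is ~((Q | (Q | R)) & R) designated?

Of the 9 assignments, 6 give a value in {1, both}.

6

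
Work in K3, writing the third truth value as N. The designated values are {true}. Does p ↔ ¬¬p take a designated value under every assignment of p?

Countermodel: p=N gives N, which is not designated.

No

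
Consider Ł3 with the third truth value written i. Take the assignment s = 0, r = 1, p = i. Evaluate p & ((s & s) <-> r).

s & s = 0 & 0 = 0
(s & s) <-> r = 0 <-> 1 = 0
p & ((s & s) <-> r) = i & 0 = 0

0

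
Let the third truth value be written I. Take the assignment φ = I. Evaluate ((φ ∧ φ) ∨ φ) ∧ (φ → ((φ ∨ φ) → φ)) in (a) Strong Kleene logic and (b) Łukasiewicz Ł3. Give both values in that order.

In Strong Kleene logic: φ ∧ φ = I ∧ I = I
(φ ∧ φ) ∨ φ = I ∨ I = I
φ ∨ φ = I ∨ I = I
(φ ∨ φ) → φ = I → I = I
φ → ((φ ∨ φ) → φ) = I → I = I
((φ ∧ φ) ∨ φ) ∧ (φ → ((φ ∨ φ) → φ)) = I ∧ I = I
In Łukasiewicz Ł3: φ ∧ φ = I ∧ I = I
(φ ∧ φ) ∨ φ = I ∨ I = I
φ ∨ φ = I ∨ I = I
(φ ∨ φ) → φ = I → I = T  [min(1, 1−½+½)]
φ → ((φ ∨ φ) → φ) = I → T = T
((φ ∧ φ) ∨ φ) ∧ (φ → ((φ ∨ φ) → φ)) = I ∧ T = I

I; I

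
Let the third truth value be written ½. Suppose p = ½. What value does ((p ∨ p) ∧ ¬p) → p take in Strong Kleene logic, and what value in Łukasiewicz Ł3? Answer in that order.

In Strong Kleene logic: p ∨ p = ½ ∨ ½ = ½
¬p = ¬½ = ½
(p ∨ p) ∧ ¬p = ½ ∧ ½ = ½
((p ∨ p) ∧ ¬p) → p = ½ → ½ = ½  [¬½ ∨ ½]
In Łukasiewicz Ł3: p ∨ p = ½ ∨ ½ = ½
¬p = ¬½ = ½
(p ∨ p) ∧ ¬p = ½ ∧ ½ = ½
((p ∨ p) ∧ ¬p) → p = ½ → ½ = ⊤  [min(1, 1−½+½)]
They differ because Strong Kleene logic and Łukasiewicz Ł3 treat ½ differently under implication.

½; ⊤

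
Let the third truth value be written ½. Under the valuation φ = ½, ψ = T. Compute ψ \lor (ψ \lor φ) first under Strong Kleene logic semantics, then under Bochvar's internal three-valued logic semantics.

T; ½

In Strong Kleene logic: ψ \lor φ = T \lor ½ = T
ψ \lor (ψ \lor φ) = T \lor T = T
In Bochvar's internal three-valued logic: ψ \lor φ = T \lor ½ = ½
ψ \lor (ψ \lor φ) = T \lor ½ = ½
They differ because Strong Kleene logic and Bochvar's internal three-valued logic treat ½ differently under the binary connectives.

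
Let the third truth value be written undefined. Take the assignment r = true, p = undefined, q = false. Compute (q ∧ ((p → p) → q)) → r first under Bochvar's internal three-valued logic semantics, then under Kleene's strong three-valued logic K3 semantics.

In Bochvar's internal three-valued logic: p → p = undefined → undefined = undefined  [any arg is the third value ⇒ result is the third value]
(p → p) → q = undefined → false = undefined
q ∧ ((p → p) → q) = false ∧ undefined = undefined
(q ∧ ((p → p) → q)) → r = undefined → true = undefined
In Kleene's strong three-valued logic K3: p → p = undefined → undefined = undefined  [¬undefined ∨ undefined]
(p → p) → q = undefined → false = undefined
q ∧ ((p → p) → q) = false ∧ undefined = false
(q ∧ ((p → p) → q)) → r = false → true = true
They differ because Bochvar's internal three-valued logic and Kleene's strong three-valued logic K3 treat undefined differently under the binary connectives.

undefined; true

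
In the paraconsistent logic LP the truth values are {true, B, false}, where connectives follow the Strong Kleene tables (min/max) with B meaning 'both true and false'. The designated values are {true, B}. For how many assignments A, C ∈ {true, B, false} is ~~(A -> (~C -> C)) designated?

Of the 9 assignments, 8 give a value in {true, B}.

8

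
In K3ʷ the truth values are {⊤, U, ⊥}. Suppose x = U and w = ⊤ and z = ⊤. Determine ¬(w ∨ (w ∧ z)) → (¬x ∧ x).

U

w ∧ z = ⊤ ∧ ⊤ = ⊤
w ∨ (w ∧ z) = ⊤ ∨ ⊤ = ⊤
¬(w ∨ (w ∧ z)) = ¬⊤ = ⊥
¬x = ¬U = U
¬x ∧ x = U ∧ U = U
¬(w ∨ (w ∧ z)) → (¬x ∧ x) = ⊥ → U = U  [any arg is the third value ⇒ result is the third value]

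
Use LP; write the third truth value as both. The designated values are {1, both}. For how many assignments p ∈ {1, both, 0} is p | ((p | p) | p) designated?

p=1: 1 ✓
p=both: both ✓
p=0: 0 ·

2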